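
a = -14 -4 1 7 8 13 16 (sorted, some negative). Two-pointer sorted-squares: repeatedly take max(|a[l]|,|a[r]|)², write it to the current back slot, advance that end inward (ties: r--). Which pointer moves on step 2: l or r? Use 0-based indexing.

l

[0,6] |-14|<=|16| out[6]=256 → r--
[0,5] |-14|>|13| out[5]=196 → l++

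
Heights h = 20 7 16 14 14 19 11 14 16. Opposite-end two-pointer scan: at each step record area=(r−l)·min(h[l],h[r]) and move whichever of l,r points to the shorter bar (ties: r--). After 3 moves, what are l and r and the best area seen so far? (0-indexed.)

[0,8] min(20,16)*8=128 best=128 * → r--
[0,7] min(20,14)*7=98 best=128 → r--
[0,6] min(20,11)*6=66 best=128 → r--

l=0, r=5, best area=128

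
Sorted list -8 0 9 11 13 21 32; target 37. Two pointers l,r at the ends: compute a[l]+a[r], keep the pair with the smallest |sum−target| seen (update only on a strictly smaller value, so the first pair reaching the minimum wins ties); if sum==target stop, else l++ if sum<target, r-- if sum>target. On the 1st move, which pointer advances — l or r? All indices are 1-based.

l

l=1 r=7: -8+32=24 d=13 *, l++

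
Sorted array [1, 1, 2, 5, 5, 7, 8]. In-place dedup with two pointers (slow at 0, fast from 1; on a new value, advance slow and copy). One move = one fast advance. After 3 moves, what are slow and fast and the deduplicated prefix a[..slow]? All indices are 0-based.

slow=2, fast=4, prefix=[1, 2, 5]

(s=0,f=1) a[fast]=1=a[slow] dup → fast++
(s=0,f=2) a[fast]=2≠a[slow]=1 write a[1]=2 → slow++,fast++
(s=1,f=3) a[fast]=5≠a[slow]=2 write a[2]=5 → slow++,fast++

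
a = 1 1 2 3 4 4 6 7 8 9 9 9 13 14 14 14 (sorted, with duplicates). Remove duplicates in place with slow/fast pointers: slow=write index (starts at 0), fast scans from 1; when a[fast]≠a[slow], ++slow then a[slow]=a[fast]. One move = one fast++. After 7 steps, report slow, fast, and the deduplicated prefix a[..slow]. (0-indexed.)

slow=5, fast=8, prefix=[1, 2, 3, 4, 6, 7]

slow=0 fast=1: a[fast]=1=a[slow] dup, fast++
slow=0 fast=2: a[fast]=2≠a[slow]=1 write a[1]=2, slow++,fast++
slow=1 fast=3: a[fast]=3≠a[slow]=2 write a[2]=3, slow++,fast++
slow=2 fast=4: a[fast]=4≠a[slow]=3 write a[3]=4, slow++,fast++
slow=3 fast=5: a[fast]=4=a[slow] dup, fast++
slow=3 fast=6: a[fast]=6≠a[slow]=4 write a[4]=6, slow++,fast++
slow=4 fast=7: a[fast]=7≠a[slow]=6 write a[5]=7, slow++,fast++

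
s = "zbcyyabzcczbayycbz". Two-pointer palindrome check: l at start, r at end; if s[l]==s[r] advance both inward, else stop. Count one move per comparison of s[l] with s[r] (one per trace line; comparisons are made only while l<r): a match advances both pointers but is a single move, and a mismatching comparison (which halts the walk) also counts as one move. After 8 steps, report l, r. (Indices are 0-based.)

[0,17] 'z'=='z' → l++,r--
[1,16] 'b'=='b' → l++,r--
[2,15] 'c'=='c' → l++,r--
[3,14] 'y'=='y' → l++,r--
[4,13] 'y'=='y' → l++,r--
[5,12] 'a'=='a' → l++,r--
[6,11] 'b'=='b' → l++,r--
[7,10] 'z'=='z' → l++,r--

l=8, r=9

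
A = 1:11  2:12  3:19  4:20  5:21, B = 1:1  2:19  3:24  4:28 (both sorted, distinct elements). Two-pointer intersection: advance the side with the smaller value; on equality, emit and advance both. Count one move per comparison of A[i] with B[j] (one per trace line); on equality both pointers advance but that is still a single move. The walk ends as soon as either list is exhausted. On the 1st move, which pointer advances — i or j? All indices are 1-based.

j

i=1 j=1: 11>1, j++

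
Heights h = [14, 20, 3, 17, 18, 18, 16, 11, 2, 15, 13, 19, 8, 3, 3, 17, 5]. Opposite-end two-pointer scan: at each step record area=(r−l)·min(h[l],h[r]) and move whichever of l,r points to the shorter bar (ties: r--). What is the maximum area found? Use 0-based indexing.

max area = 238

[0,16] min(14,5)*16=80 best=80 * → r--
[0,15] min(14,17)*15=210 best=210 * → l++
[1,15] min(20,17)*14=238 best=238 * → r--
[1,14] min(20,3)*13=39 best=238 → r--
[1,13] min(20,3)*12=36 best=238 → r--
[1,12] min(20,8)*11=88 best=238 → r--
[1,11] min(20,19)*10=190 best=238 → r--
[1,10] min(20,13)*9=117 best=238 → r--
[1,9] min(20,15)*8=120 best=238 → r--
[1,8] min(20,2)*7=14 best=238 → r--
[1,7] min(20,11)*6=66 best=238 → r--
[1,6] min(20,16)*5=80 best=238 → r--
[1,5] min(20,18)*4=72 best=238 → r--
[1,4] min(20,18)*3=54 best=238 → r--
[1,3] min(20,17)*2=34 best=238 → r--
[1,2] min(20,3)*1=3 best=238 → r--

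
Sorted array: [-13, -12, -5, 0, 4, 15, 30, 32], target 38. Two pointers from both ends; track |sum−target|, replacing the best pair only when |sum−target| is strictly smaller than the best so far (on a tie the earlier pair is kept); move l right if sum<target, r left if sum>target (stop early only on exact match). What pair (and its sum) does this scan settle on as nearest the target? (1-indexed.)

[1,8] -13+32=19 d=19 * → l++
[2,8] -12+32=20 d=18 * → l++
[3,8] -5+32=27 d=11 * → l++
[4,8] 0+32=32 d=6 * → l++
[5,8] 4+32=36 d=2 * → l++
[6,8] 15+32=47 d=9 → r--
[6,7] 15+30=45 d=7 → r--

pair (4, 32) with sum 36 (|Δ|=2)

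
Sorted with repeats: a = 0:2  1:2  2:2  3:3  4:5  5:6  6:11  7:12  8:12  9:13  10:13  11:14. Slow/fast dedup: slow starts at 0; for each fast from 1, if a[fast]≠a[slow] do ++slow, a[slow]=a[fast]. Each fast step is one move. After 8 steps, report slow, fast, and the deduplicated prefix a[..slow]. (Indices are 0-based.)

slow=5, fast=9, prefix=[2, 3, 5, 6, 11, 12]

(s=0,f=1) a[fast]=2=a[slow] dup → fast++
(s=0,f=2) a[fast]=2=a[slow] dup → fast++
(s=0,f=3) a[fast]=3≠a[slow]=2 write a[1]=3 → slow++,fast++
(s=1,f=4) a[fast]=5≠a[slow]=3 write a[2]=5 → slow++,fast++
(s=2,f=5) a[fast]=6≠a[slow]=5 write a[3]=6 → slow++,fast++
(s=3,f=6) a[fast]=11≠a[slow]=6 write a[4]=11 → slow++,fast++
(s=4,f=7) a[fast]=12≠a[slow]=11 write a[5]=12 → slow++,fast++
(s=5,f=8) a[fast]=12=a[slow] dup → fast++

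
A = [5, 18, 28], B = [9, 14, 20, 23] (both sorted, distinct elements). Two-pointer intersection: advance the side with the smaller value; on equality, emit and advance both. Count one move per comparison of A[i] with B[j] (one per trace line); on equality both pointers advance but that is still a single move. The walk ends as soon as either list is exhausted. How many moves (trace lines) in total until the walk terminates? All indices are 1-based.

[i=1,j=1] 5<9 → i++
[i=2,j=1] 18>9 → j++
[i=2,j=2] 18>14 → j++
[i=2,j=3] 18<20 → i++
[i=3,j=3] 28>20 → j++
[i=3,j=4] 28>23 → j++

6 moves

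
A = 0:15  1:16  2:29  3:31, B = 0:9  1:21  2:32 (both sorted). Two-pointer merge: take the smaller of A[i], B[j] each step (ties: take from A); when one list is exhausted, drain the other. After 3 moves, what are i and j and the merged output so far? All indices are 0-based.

[i=0,j=0] A[i]=15>B[j]=9 take 9 → j++
[i=0,j=1] A[i]=15<=B[j]=21 take 15 → i++
[i=1,j=1] A[i]=16<=B[j]=21 take 16 → i++

i=2, j=1, merged so far=[9, 15, 16]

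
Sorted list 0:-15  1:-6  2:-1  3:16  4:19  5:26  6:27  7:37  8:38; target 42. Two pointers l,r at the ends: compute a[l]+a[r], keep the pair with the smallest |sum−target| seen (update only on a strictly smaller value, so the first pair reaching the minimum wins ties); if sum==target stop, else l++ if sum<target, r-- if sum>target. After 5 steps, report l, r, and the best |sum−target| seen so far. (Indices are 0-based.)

l=3, r=6, best |Δ|=5

[0,8] -15+38=23 d=19 * → l++
[1,8] -6+38=32 d=10 * → l++
[2,8] -1+38=37 d=5 * → l++
[3,8] 16+38=54 d=12 → r--
[3,7] 16+37=53 d=11 → r--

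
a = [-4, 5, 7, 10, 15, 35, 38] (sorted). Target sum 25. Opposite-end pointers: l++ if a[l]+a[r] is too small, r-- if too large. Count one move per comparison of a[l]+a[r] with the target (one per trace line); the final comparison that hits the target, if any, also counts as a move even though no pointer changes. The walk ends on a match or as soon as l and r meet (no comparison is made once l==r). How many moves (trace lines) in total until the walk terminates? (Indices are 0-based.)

[0,6] -4+38=34 >25 → r--
[0,5] -4+35=31 >25 → r--
[0,4] -4+15=11 <25 → l++
[1,4] 5+15=20 <25 → l++
[2,4] 7+15=22 <25 → l++
[3,4] 10+15=25 → found

6 moves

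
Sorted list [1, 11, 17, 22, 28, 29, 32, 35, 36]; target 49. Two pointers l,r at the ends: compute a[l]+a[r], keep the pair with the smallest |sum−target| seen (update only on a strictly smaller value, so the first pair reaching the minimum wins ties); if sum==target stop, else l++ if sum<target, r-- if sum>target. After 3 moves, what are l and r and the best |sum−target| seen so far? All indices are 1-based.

l=1 r=9: 1+36=37 d=12 *, l++
l=2 r=9: 11+36=47 d=2 *, l++
l=3 r=9: 17+36=53 d=4, r--

l=3, r=8, best |Δ|=2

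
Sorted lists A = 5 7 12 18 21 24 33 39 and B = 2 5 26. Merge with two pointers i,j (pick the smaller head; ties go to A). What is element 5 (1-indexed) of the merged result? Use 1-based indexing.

[i=1,j=1] A[i]=5>B[j]=2 take 2 → j++
[i=1,j=2] A[i]=5<=B[j]=5 take 5 → i++
[i=2,j=2] A[i]=7>B[j]=5 take 5 → j++
[i=2,j=3] A[i]=7<=B[j]=26 take 7 → i++
[i=3,j=3] A[i]=12<=B[j]=26 take 12 → i++
[i=4,j=3] A[i]=18<=B[j]=26 take 18 → i++
[i=5,j=3] A[i]=21<=B[j]=26 take 21 → i++
[i=6,j=3] A[i]=24<=B[j]=26 take 24 → i++
[i=7,j=3] A[i]=33>B[j]=26 take 26 → j++
[i=7,j=4] B done, take A[i]=33 → i++
[i=8,j=4] B done, take A[i]=39 → i++

merged[5] = 12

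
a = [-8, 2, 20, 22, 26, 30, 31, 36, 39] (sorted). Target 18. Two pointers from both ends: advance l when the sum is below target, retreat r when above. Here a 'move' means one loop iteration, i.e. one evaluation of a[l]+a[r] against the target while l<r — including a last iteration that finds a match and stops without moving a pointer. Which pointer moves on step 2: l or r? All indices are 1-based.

r

[1,9] -8+39=31 >18 → r--
[1,8] -8+36=28 >18 → r--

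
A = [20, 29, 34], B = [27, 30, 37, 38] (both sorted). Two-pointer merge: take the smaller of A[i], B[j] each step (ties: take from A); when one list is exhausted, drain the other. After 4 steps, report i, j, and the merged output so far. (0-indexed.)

i=0 j=0: A[i]=20<=B[j]=27 take 20, i++
i=1 j=0: A[i]=29>B[j]=27 take 27, j++
i=1 j=1: A[i]=29<=B[j]=30 take 29, i++
i=2 j=1: A[i]=34>B[j]=30 take 30, j++

i=2, j=2, merged so far=[20, 27, 29, 30]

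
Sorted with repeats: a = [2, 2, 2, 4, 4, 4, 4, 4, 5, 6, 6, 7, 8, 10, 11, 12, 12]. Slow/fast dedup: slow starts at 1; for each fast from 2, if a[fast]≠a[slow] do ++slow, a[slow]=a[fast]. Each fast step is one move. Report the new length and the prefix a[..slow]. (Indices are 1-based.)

(s=1,f=2) a[fast]=2=a[slow] dup → fast++
(s=1,f=3) a[fast]=2=a[slow] dup → fast++
(s=1,f=4) a[fast]=4≠a[slow]=2 write a[2]=4 → slow++,fast++
(s=2,f=5) a[fast]=4=a[slow] dup → fast++
(s=2,f=6) a[fast]=4=a[slow] dup → fast++
(s=2,f=7) a[fast]=4=a[slow] dup → fast++
(s=2,f=8) a[fast]=4=a[slow] dup → fast++
(s=2,f=9) a[fast]=5≠a[slow]=4 write a[3]=5 → slow++,fast++
(s=3,f=10) a[fast]=6≠a[slow]=5 write a[4]=6 → slow++,fast++
(s=4,f=11) a[fast]=6=a[slow] dup → fast++
(s=4,f=12) a[fast]=7≠a[slow]=6 write a[5]=7 → slow++,fast++
(s=5,f=13) a[fast]=8≠a[slow]=7 write a[6]=8 → slow++,fast++
(s=6,f=14) a[fast]=10≠a[slow]=8 write a[7]=10 → slow++,fast++
(s=7,f=15) a[fast]=11≠a[slow]=10 write a[8]=11 → slow++,fast++
(s=8,f=16) a[fast]=12≠a[slow]=11 write a[9]=12 → slow++,fast++
(s=9,f=17) a[fast]=12=a[slow] dup → fast++

length 9; prefix = [2, 4, 5, 6, 7, 8, 10, 11, 12]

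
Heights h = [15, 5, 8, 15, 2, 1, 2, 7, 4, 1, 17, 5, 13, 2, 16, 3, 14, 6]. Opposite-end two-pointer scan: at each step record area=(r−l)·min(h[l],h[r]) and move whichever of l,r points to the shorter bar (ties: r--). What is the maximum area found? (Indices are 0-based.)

max area = 224

[0,17] min(15,6)*17=102 best=102 * → r--
[0,16] min(15,14)*16=224 best=224 * → r--
[0,15] min(15,3)*15=45 best=224 → r--
[0,14] min(15,16)*14=210 best=224 → l++
[1,14] min(5,16)*13=65 best=224 → l++
[2,14] min(8,16)*12=96 best=224 → l++
[3,14] min(15,16)*11=165 best=224 → l++
[4,14] min(2,16)*10=20 best=224 → l++
[5,14] min(1,16)*9=9 best=224 → l++
[6,14] min(2,16)*8=16 best=224 → l++
[7,14] min(7,16)*7=49 best=224 → l++
[8,14] min(4,16)*6=24 best=224 → l++
[9,14] min(1,16)*5=5 best=224 → l++
[10,14] min(17,16)*4=64 best=224 → r--
[10,13] min(17,2)*3=6 best=224 → r--
[10,12] min(17,13)*2=26 best=224 → r--
[10,11] min(17,5)*1=5 best=224 → r--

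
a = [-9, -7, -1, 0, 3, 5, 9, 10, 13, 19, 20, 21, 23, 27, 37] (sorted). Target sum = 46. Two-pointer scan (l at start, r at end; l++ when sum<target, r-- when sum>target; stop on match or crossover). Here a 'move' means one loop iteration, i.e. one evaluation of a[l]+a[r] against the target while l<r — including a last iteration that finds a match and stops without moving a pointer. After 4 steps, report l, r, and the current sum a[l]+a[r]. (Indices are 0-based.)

l=4, r=14, sum=40

l=0 r=14: -9+37=28 <46, l++
l=1 r=14: -7+37=30 <46, l++
l=2 r=14: -1+37=36 <46, l++
l=3 r=14: 0+37=37 <46, l++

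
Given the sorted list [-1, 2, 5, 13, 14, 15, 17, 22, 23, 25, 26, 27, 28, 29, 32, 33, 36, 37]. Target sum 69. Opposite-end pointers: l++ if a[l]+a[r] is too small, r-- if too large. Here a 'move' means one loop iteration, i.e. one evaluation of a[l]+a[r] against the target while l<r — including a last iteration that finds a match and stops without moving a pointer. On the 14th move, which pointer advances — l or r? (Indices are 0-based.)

l

l=0 r=17: -1+37=36 <69, l++
l=1 r=17: 2+37=39 <69, l++
l=2 r=17: 5+37=42 <69, l++
l=3 r=17: 13+37=50 <69, l++
l=4 r=17: 14+37=51 <69, l++
l=5 r=17: 15+37=52 <69, l++
l=6 r=17: 17+37=54 <69, l++
l=7 r=17: 22+37=59 <69, l++
l=8 r=17: 23+37=60 <69, l++
l=9 r=17: 25+37=62 <69, l++
l=10 r=17: 26+37=63 <69, l++
l=11 r=17: 27+37=64 <69, l++
l=12 r=17: 28+37=65 <69, l++
l=13 r=17: 29+37=66 <69, l++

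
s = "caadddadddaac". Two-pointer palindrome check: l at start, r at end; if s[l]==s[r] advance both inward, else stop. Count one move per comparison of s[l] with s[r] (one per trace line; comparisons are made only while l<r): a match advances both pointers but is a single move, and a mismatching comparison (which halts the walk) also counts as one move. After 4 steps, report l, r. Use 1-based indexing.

l=5, r=9

[1,13] 'c'=='c' → l++,r--
[2,12] 'a'=='a' → l++,r--
[3,11] 'a'=='a' → l++,r--
[4,10] 'd'=='d' → l++,r--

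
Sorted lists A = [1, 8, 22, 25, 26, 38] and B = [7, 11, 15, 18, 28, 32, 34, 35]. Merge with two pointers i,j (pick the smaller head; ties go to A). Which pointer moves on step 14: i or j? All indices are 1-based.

[i=1,j=1] A[i]=1<=B[j]=7 take 1 → i++
[i=2,j=1] A[i]=8>B[j]=7 take 7 → j++
[i=2,j=2] A[i]=8<=B[j]=11 take 8 → i++
[i=3,j=2] A[i]=22>B[j]=11 take 11 → j++
[i=3,j=3] A[i]=22>B[j]=15 take 15 → j++
[i=3,j=4] A[i]=22>B[j]=18 take 18 → j++
[i=3,j=5] A[i]=22<=B[j]=28 take 22 → i++
[i=4,j=5] A[i]=25<=B[j]=28 take 25 → i++
[i=5,j=5] A[i]=26<=B[j]=28 take 26 → i++
[i=6,j=5] A[i]=38>B[j]=28 take 28 → j++
[i=6,j=6] A[i]=38>B[j]=32 take 32 → j++
[i=6,j=7] A[i]=38>B[j]=34 take 34 → j++
[i=6,j=8] A[i]=38>B[j]=35 take 35 → j++
[i=6,j=9] B done, take A[i]=38 → i++

i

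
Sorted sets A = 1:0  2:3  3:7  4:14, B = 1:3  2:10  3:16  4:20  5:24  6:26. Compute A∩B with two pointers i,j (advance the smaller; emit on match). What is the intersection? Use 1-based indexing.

i=1 j=1: 0<3, i++
i=2 j=1: 3==3 emit, i++,j++
i=3 j=2: 7<10, i++
i=4 j=2: 14>10, j++
i=4 j=3: 14<16, i++

intersection = [3]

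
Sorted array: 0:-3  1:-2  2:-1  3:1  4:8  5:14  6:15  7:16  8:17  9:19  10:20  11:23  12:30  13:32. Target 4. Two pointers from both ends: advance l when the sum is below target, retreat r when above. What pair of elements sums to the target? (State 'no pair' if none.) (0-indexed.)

l=0 r=13: -3+32=29 >4, r--
l=0 r=12: -3+30=27 >4, r--
l=0 r=11: -3+23=20 >4, r--
l=0 r=10: -3+20=17 >4, r--
l=0 r=9: -3+19=16 >4, r--
l=0 r=8: -3+17=14 >4, r--
l=0 r=7: -3+16=13 >4, r--
l=0 r=6: -3+15=12 >4, r--
l=0 r=5: -3+14=11 >4, r--
l=0 r=4: -3+8=5 >4, r--
l=0 r=3: -3+1=-2 <4, l++
l=1 r=3: -2+1=-1 <4, l++
l=2 r=3: -1+1=0 <4, l++

no pair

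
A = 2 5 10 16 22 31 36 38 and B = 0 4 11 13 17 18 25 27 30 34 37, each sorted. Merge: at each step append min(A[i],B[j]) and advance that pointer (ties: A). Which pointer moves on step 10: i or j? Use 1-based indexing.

j

i=1 j=1: A[i]=2>B[j]=0 take 0, j++
i=1 j=2: A[i]=2<=B[j]=4 take 2, i++
i=2 j=2: A[i]=5>B[j]=4 take 4, j++
i=2 j=3: A[i]=5<=B[j]=11 take 5, i++
i=3 j=3: A[i]=10<=B[j]=11 take 10, i++
i=4 j=3: A[i]=16>B[j]=11 take 11, j++
i=4 j=4: A[i]=16>B[j]=13 take 13, j++
i=4 j=5: A[i]=16<=B[j]=17 take 16, i++
i=5 j=5: A[i]=22>B[j]=17 take 17, j++
i=5 j=6: A[i]=22>B[j]=18 take 18, j++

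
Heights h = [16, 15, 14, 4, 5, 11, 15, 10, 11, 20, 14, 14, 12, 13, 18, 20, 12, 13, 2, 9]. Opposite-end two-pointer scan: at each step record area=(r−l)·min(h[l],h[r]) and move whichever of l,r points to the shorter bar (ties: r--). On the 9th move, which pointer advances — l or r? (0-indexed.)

l

[0,19] min(16,9)*19=171 best=171 * → r--
[0,18] min(16,2)*18=36 best=171 → r--
[0,17] min(16,13)*17=221 best=221 * → r--
[0,16] min(16,12)*16=192 best=221 → r--
[0,15] min(16,20)*15=240 best=240 * → l++
[1,15] min(15,20)*14=210 best=240 → l++
[2,15] min(14,20)*13=182 best=240 → l++
[3,15] min(4,20)*12=48 best=240 → l++
[4,15] min(5,20)*11=55 best=240 → l++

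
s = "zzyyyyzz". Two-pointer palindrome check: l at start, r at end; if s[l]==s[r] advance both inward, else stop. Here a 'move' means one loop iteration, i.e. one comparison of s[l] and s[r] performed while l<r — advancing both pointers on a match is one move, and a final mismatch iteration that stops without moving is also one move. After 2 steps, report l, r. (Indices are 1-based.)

[1,8] 'z'=='z' → l++,r--
[2,7] 'z'=='z' → l++,r--

l=3, r=6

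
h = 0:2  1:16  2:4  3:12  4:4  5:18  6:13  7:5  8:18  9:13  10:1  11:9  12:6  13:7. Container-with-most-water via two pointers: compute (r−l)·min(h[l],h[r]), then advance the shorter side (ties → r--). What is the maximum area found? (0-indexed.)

max area = 112

[0,13] min(2,7)*13=26 best=26 * → l++
[1,13] min(16,7)*12=84 best=84 * → r--
[1,12] min(16,6)*11=66 best=84 → r--
[1,11] min(16,9)*10=90 best=90 * → r--
[1,10] min(16,1)*9=9 best=90 → r--
[1,9] min(16,13)*8=104 best=104 * → r--
[1,8] min(16,18)*7=112 best=112 * → l++
[2,8] min(4,18)*6=24 best=112 → l++
[3,8] min(12,18)*5=60 best=112 → l++
[4,8] min(4,18)*4=16 best=112 → l++
[5,8] min(18,18)*3=54 best=112 → r--
[5,7] min(18,5)*2=10 best=112 → r--
[5,6] min(18,13)*1=13 best=112 → r--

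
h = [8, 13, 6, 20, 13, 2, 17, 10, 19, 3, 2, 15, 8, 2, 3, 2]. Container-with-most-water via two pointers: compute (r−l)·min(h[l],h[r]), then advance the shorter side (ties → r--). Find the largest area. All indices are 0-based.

[0,15] min(8,2)*15=30 best=30 * → r--
[0,14] min(8,3)*14=42 best=42 * → r--
[0,13] min(8,2)*13=26 best=42 → r--
[0,12] min(8,8)*12=96 best=96 * → r--
[0,11] min(8,15)*11=88 best=96 → l++
[1,11] min(13,15)*10=130 best=130 * → l++
[2,11] min(6,15)*9=54 best=130 → l++
[3,11] min(20,15)*8=120 best=130 → r--
[3,10] min(20,2)*7=14 best=130 → r--
[3,9] min(20,3)*6=18 best=130 → r--
[3,8] min(20,19)*5=95 best=130 → r--
[3,7] min(20,10)*4=40 best=130 → r--
[3,6] min(20,17)*3=51 best=130 → r--
[3,5] min(20,2)*2=4 best=130 → r--
[3,4] min(20,13)*1=13 best=130 → r--

max area = 130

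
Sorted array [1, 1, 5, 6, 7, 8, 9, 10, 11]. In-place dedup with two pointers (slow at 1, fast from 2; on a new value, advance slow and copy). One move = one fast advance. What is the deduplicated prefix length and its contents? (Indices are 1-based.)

(s=1,f=2) a[fast]=1=a[slow] dup → fast++
(s=1,f=3) a[fast]=5≠a[slow]=1 write a[2]=5 → slow++,fast++
(s=2,f=4) a[fast]=6≠a[slow]=5 write a[3]=6 → slow++,fast++
(s=3,f=5) a[fast]=7≠a[slow]=6 write a[4]=7 → slow++,fast++
(s=4,f=6) a[fast]=8≠a[slow]=7 write a[5]=8 → slow++,fast++
(s=5,f=7) a[fast]=9≠a[slow]=8 write a[6]=9 → slow++,fast++
(s=6,f=8) a[fast]=10≠a[slow]=9 write a[7]=10 → slow++,fast++
(s=7,f=9) a[fast]=11≠a[slow]=10 write a[8]=11 → slow++,fast++

length 8; prefix = [1, 5, 6, 7, 8, 9, 10, 11]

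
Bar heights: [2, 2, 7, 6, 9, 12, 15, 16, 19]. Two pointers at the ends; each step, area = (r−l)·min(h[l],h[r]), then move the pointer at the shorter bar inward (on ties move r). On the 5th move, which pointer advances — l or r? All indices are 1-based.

l

l=1 r=9: min(2,19)*8=16 best=16 *, l++
l=2 r=9: min(2,19)*7=14 best=16, l++
l=3 r=9: min(7,19)*6=42 best=42 *, l++
l=4 r=9: min(6,19)*5=30 best=42, l++
l=5 r=9: min(9,19)*4=36 best=42, l++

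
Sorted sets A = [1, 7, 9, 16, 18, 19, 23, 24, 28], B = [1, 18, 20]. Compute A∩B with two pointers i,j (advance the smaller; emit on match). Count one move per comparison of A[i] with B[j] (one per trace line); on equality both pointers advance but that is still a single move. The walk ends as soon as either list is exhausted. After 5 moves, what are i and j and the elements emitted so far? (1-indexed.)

i=6, j=3, emitted=[1, 18]

[i=1,j=1] 1==1 emit → i++,j++
[i=2,j=2] 7<18 → i++
[i=3,j=2] 9<18 → i++
[i=4,j=2] 16<18 → i++
[i=5,j=2] 18==18 emit → i++,j++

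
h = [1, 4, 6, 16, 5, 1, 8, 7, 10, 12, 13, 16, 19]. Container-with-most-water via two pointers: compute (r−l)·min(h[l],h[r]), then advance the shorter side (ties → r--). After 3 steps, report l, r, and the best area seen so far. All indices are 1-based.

l=4, r=13, best area=60

[1,13] min(1,19)*12=12 best=12 * → l++
[2,13] min(4,19)*11=44 best=44 * → l++
[3,13] min(6,19)*10=60 best=60 * → l++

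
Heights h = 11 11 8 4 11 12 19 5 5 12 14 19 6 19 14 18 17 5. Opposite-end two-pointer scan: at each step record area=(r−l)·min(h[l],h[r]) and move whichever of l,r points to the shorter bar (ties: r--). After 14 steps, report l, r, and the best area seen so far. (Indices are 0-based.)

l=6, r=9, best area=176

[0,17] min(11,5)*17=85 best=85 * → r--
[0,16] min(11,17)*16=176 best=176 * → l++
[1,16] min(11,17)*15=165 best=176 → l++
[2,16] min(8,17)*14=112 best=176 → l++
[3,16] min(4,17)*13=52 best=176 → l++
[4,16] min(11,17)*12=132 best=176 → l++
[5,16] min(12,17)*11=132 best=176 → l++
[6,16] min(19,17)*10=170 best=176 → r--
[6,15] min(19,18)*9=162 best=176 → r--
[6,14] min(19,14)*8=112 best=176 → r--
[6,13] min(19,19)*7=133 best=176 → r--
[6,12] min(19,6)*6=36 best=176 → r--
[6,11] min(19,19)*5=95 best=176 → r--
[6,10] min(19,14)*4=56 best=176 → r--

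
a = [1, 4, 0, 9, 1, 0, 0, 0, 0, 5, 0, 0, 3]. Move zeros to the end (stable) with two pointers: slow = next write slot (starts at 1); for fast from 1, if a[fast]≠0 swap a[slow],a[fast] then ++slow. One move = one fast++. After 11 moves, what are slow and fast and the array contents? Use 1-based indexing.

slow=6, fast=12, a=[1, 4, 9, 1, 5, 0, 0, 0, 0, 0, 0, 0, 3]

slow=1 fast=1: a[fast]=1≠0 swap→a[1]=1, slow++,fast++
slow=2 fast=2: a[fast]=4≠0 swap→a[2]=4, slow++,fast++
slow=3 fast=3: a[fast]=0, fast++
slow=3 fast=4: a[fast]=9≠0 swap→a[3]=9, slow++,fast++
slow=4 fast=5: a[fast]=1≠0 swap→a[4]=1, slow++,fast++
slow=5 fast=6: a[fast]=0, fast++
slow=5 fast=7: a[fast]=0, fast++
slow=5 fast=8: a[fast]=0, fast++
slow=5 fast=9: a[fast]=0, fast++
slow=5 fast=10: a[fast]=5≠0 swap→a[5]=5, slow++,fast++
slow=6 fast=11: a[fast]=0, fast++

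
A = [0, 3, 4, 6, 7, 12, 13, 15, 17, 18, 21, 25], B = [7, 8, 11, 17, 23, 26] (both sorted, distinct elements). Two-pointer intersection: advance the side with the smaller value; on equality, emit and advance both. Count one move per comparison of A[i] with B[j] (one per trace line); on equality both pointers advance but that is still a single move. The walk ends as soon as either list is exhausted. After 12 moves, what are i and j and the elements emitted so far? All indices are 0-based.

i=10, j=4, emitted=[7, 17]

[i=0,j=0] 0<7 → i++
[i=1,j=0] 3<7 → i++
[i=2,j=0] 4<7 → i++
[i=3,j=0] 6<7 → i++
[i=4,j=0] 7==7 emit → i++,j++
[i=5,j=1] 12>8 → j++
[i=5,j=2] 12>11 → j++
[i=5,j=3] 12<17 → i++
[i=6,j=3] 13<17 → i++
[i=7,j=3] 15<17 → i++
[i=8,j=3] 17==17 emit → i++,j++
[i=9,j=4] 18<23 → i++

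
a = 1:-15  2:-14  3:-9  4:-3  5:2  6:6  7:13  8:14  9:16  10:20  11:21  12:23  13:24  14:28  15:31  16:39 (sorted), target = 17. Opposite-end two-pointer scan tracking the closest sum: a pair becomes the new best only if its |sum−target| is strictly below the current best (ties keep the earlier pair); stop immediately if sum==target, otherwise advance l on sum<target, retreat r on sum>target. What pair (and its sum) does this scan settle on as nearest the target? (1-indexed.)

[1,16] -15+39=24 d=7 * → r--
[1,15] -15+31=16 d=1 * → l++
[2,15] -14+31=17 d=0 * → stop

pair (-14, 31) with sum 17 (|Δ|=0)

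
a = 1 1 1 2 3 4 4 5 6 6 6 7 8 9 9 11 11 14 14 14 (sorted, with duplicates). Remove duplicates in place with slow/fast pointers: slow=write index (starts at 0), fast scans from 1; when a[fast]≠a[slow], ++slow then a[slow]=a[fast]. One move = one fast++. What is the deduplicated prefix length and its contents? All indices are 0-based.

length 11; prefix = [1, 2, 3, 4, 5, 6, 7, 8, 9, 11, 14]

(s=0,f=1) a[fast]=1=a[slow] dup → fast++
(s=0,f=2) a[fast]=1=a[slow] dup → fast++
(s=0,f=3) a[fast]=2≠a[slow]=1 write a[1]=2 → slow++,fast++
(s=1,f=4) a[fast]=3≠a[slow]=2 write a[2]=3 → slow++,fast++
(s=2,f=5) a[fast]=4≠a[slow]=3 write a[3]=4 → slow++,fast++
(s=3,f=6) a[fast]=4=a[slow] dup → fast++
(s=3,f=7) a[fast]=5≠a[slow]=4 write a[4]=5 → slow++,fast++
(s=4,f=8) a[fast]=6≠a[slow]=5 write a[5]=6 → slow++,fast++
(s=5,f=9) a[fast]=6=a[slow] dup → fast++
(s=5,f=10) a[fast]=6=a[slow] dup → fast++
(s=5,f=11) a[fast]=7≠a[slow]=6 write a[6]=7 → slow++,fast++
(s=6,f=12) a[fast]=8≠a[slow]=7 write a[7]=8 → slow++,fast++
(s=7,f=13) a[fast]=9≠a[slow]=8 write a[8]=9 → slow++,fast++
(s=8,f=14) a[fast]=9=a[slow] dup → fast++
(s=8,f=15) a[fast]=11≠a[slow]=9 write a[9]=11 → slow++,fast++
(s=9,f=16) a[fast]=11=a[slow] dup → fast++
(s=9,f=17) a[fast]=14≠a[slow]=11 write a[10]=14 → slow++,fast++
(s=10,f=18) a[fast]=14=a[slow] dup → fast++
(s=10,f=19) a[fast]=14=a[slow] dup → fast++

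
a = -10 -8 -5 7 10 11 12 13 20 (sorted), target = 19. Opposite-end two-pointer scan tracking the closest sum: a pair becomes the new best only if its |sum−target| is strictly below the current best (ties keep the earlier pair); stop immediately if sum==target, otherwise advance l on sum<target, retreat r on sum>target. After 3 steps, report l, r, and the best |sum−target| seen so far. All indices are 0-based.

l=3, r=8, best |Δ|=4

[0,8] -10+20=10 d=9 * → l++
[1,8] -8+20=12 d=7 * → l++
[2,8] -5+20=15 d=4 * → l++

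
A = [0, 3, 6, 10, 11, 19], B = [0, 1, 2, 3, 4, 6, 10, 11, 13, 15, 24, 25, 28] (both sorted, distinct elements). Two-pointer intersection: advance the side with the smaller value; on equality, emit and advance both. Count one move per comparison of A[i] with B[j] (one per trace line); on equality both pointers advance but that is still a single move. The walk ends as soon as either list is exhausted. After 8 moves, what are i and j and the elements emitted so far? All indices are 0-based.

i=0 j=0: 0==0 emit, i++,j++
i=1 j=1: 3>1, j++
i=1 j=2: 3>2, j++
i=1 j=3: 3==3 emit, i++,j++
i=2 j=4: 6>4, j++
i=2 j=5: 6==6 emit, i++,j++
i=3 j=6: 10==10 emit, i++,j++
i=4 j=7: 11==11 emit, i++,j++

i=5, j=8, emitted=[0, 3, 6, 10, 11]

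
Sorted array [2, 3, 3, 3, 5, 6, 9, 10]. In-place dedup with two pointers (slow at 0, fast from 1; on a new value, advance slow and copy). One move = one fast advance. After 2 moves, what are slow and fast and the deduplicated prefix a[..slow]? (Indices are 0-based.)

slow=0 fast=1: a[fast]=3≠a[slow]=2 write a[1]=3, slow++,fast++
slow=1 fast=2: a[fast]=3=a[slow] dup, fast++

slow=1, fast=3, prefix=[2, 3]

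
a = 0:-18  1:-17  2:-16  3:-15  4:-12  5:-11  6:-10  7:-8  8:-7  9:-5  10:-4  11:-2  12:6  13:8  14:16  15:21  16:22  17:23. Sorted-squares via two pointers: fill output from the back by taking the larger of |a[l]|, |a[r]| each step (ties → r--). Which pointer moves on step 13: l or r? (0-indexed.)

l=0 r=17: |-18|<=|23| out[17]=529, r--
l=0 r=16: |-18|<=|22| out[16]=484, r--
l=0 r=15: |-18|<=|21| out[15]=441, r--
l=0 r=14: |-18|>|16| out[14]=324, l++
l=1 r=14: |-17|>|16| out[13]=289, l++
l=2 r=14: |-16|<=|16| out[12]=256, r--
l=2 r=13: |-16|>|8| out[11]=256, l++
l=3 r=13: |-15|>|8| out[10]=225, l++
l=4 r=13: |-12|>|8| out[9]=144, l++
l=5 r=13: |-11|>|8| out[8]=121, l++
l=6 r=13: |-10|>|8| out[7]=100, l++
l=7 r=13: |-8|<=|8| out[6]=64, r--
l=7 r=12: |-8|>|6| out[5]=64, l++

l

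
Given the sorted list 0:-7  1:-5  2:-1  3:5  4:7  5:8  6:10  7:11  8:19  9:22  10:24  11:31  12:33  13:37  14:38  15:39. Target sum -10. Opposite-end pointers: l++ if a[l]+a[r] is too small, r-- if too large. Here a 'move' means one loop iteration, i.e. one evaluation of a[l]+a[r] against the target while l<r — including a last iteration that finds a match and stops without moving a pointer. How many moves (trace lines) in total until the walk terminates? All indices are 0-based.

[0,15] -7+39=32 >-10 → r--
[0,14] -7+38=31 >-10 → r--
[0,13] -7+37=30 >-10 → r--
[0,12] -7+33=26 >-10 → r--
[0,11] -7+31=24 >-10 → r--
[0,10] -7+24=17 >-10 → r--
[0,9] -7+22=15 >-10 → r--
[0,8] -7+19=12 >-10 → r--
[0,7] -7+11=4 >-10 → r--
[0,6] -7+10=3 >-10 → r--
[0,5] -7+8=1 >-10 → r--
[0,4] -7+7=0 >-10 → r--
[0,3] -7+5=-2 >-10 → r--
[0,2] -7+-1=-8 >-10 → r--
[0,1] -7+-5=-12 <-10 → l++

15 moves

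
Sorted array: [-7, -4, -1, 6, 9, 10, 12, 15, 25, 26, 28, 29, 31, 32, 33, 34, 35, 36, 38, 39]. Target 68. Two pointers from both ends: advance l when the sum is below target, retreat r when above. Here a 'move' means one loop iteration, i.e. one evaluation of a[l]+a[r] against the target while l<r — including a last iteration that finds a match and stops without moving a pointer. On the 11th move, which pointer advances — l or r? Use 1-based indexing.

[1,20] -7+39=32 <68 → l++
[2,20] -4+39=35 <68 → l++
[3,20] -1+39=38 <68 → l++
[4,20] 6+39=45 <68 → l++
[5,20] 9+39=48 <68 → l++
[6,20] 10+39=49 <68 → l++
[7,20] 12+39=51 <68 → l++
[8,20] 15+39=54 <68 → l++
[9,20] 25+39=64 <68 → l++
[10,20] 26+39=65 <68 → l++
[11,20] 28+39=67 <68 → l++

l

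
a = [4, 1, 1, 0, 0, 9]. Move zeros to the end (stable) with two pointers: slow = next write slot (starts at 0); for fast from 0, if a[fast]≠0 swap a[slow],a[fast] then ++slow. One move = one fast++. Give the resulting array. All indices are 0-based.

slow=0 fast=0: a[fast]=4≠0 swap→a[0]=4, slow++,fast++
slow=1 fast=1: a[fast]=1≠0 swap→a[1]=1, slow++,fast++
slow=2 fast=2: a[fast]=1≠0 swap→a[2]=1, slow++,fast++
slow=3 fast=3: a[fast]=0, fast++
slow=3 fast=4: a[fast]=0, fast++
slow=3 fast=5: a[fast]=9≠0 swap→a[3]=9, slow++,fast++

[4, 1, 1, 9, 0, 0]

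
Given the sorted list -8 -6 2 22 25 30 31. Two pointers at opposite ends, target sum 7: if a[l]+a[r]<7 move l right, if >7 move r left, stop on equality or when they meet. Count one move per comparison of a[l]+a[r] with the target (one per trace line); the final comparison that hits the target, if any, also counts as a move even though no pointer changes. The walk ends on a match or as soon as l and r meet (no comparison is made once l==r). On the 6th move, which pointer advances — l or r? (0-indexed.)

l=0 r=6: -8+31=23 >7, r--
l=0 r=5: -8+30=22 >7, r--
l=0 r=4: -8+25=17 >7, r--
l=0 r=3: -8+22=14 >7, r--
l=0 r=2: -8+2=-6 <7, l++
l=1 r=2: -6+2=-4 <7, l++

l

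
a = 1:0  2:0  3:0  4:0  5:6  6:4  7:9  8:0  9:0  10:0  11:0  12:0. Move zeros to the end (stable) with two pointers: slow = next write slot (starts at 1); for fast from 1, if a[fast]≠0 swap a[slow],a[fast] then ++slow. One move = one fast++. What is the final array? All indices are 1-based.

slow=1 fast=1: a[fast]=0, fast++
slow=1 fast=2: a[fast]=0, fast++
slow=1 fast=3: a[fast]=0, fast++
slow=1 fast=4: a[fast]=0, fast++
slow=1 fast=5: a[fast]=6≠0 swap→a[1]=6, slow++,fast++
slow=2 fast=6: a[fast]=4≠0 swap→a[2]=4, slow++,fast++
slow=3 fast=7: a[fast]=9≠0 swap→a[3]=9, slow++,fast++
slow=4 fast=8: a[fast]=0, fast++
slow=4 fast=9: a[fast]=0, fast++
slow=4 fast=10: a[fast]=0, fast++
slow=4 fast=11: a[fast]=0, fast++
slow=4 fast=12: a[fast]=0, fast++

[6, 4, 9, 0, 0, 0, 0, 0, 0, 0, 0, 0]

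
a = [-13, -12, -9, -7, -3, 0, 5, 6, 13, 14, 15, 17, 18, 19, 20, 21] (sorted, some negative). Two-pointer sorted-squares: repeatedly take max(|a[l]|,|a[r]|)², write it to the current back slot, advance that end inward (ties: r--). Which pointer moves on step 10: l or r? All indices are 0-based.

l=0 r=15: |-13|<=|21| out[15]=441, r--
l=0 r=14: |-13|<=|20| out[14]=400, r--
l=0 r=13: |-13|<=|19| out[13]=361, r--
l=0 r=12: |-13|<=|18| out[12]=324, r--
l=0 r=11: |-13|<=|17| out[11]=289, r--
l=0 r=10: |-13|<=|15| out[10]=225, r--
l=0 r=9: |-13|<=|14| out[9]=196, r--
l=0 r=8: |-13|<=|13| out[8]=169, r--
l=0 r=7: |-13|>|6| out[7]=169, l++
l=1 r=7: |-12|>|6| out[6]=144, l++

l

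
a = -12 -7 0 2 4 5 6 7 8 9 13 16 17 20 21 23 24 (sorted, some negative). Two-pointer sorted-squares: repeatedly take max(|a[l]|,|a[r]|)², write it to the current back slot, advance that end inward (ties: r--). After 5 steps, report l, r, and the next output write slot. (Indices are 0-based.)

l=0 r=16: |-12|<=|24| out[16]=576, r--
l=0 r=15: |-12|<=|23| out[15]=529, r--
l=0 r=14: |-12|<=|21| out[14]=441, r--
l=0 r=13: |-12|<=|20| out[13]=400, r--
l=0 r=12: |-12|<=|17| out[12]=289, r--

l=0, r=11, next write slot=11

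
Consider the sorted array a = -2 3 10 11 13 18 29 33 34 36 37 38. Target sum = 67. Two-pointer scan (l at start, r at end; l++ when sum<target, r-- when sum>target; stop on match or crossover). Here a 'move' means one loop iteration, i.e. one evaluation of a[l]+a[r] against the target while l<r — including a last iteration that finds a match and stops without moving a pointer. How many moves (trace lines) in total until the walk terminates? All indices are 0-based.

7 moves

l=0 r=11: -2+38=36 <67, l++
l=1 r=11: 3+38=41 <67, l++
l=2 r=11: 10+38=48 <67, l++
l=3 r=11: 11+38=49 <67, l++
l=4 r=11: 13+38=51 <67, l++
l=5 r=11: 18+38=56 <67, l++
l=6 r=11: 29+38=67, found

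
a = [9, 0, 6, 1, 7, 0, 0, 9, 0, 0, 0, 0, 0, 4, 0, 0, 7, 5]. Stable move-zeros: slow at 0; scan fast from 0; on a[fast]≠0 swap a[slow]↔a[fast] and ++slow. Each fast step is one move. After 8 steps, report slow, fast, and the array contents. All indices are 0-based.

slow=5, fast=8, a=[9, 6, 1, 7, 9, 0, 0, 0, 0, 0, 0, 0, 0, 4, 0, 0, 7, 5]

(s=0,f=0) a[fast]=9≠0 swap→a[0]=9 → slow++,fast++
(s=1,f=1) a[fast]=0 → fast++
(s=1,f=2) a[fast]=6≠0 swap→a[1]=6 → slow++,fast++
(s=2,f=3) a[fast]=1≠0 swap→a[2]=1 → slow++,fast++
(s=3,f=4) a[fast]=7≠0 swap→a[3]=7 → slow++,fast++
(s=4,f=5) a[fast]=0 → fast++
(s=4,f=6) a[fast]=0 → fast++
(s=4,f=7) a[fast]=9≠0 swap→a[4]=9 → slow++,fast++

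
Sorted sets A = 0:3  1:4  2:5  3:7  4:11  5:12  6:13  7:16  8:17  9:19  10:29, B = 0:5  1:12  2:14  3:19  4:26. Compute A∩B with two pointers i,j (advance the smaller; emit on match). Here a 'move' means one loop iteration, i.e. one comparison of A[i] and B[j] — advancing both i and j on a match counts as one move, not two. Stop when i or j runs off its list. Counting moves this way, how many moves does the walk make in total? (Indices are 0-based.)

12 moves

[i=0,j=0] 3<5 → i++
[i=1,j=0] 4<5 → i++
[i=2,j=0] 5==5 emit → i++,j++
[i=3,j=1] 7<12 → i++
[i=4,j=1] 11<12 → i++
[i=5,j=1] 12==12 emit → i++,j++
[i=6,j=2] 13<14 → i++
[i=7,j=2] 16>14 → j++
[i=7,j=3] 16<19 → i++
[i=8,j=3] 17<19 → i++
[i=9,j=3] 19==19 emit → i++,j++
[i=10,j=4] 29>26 → j++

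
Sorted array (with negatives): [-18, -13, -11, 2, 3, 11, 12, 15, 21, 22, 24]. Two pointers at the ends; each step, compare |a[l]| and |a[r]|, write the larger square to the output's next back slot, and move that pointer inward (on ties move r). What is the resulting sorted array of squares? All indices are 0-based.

[0,10] |-18|<=|24| out[10]=576 → r--
[0,9] |-18|<=|22| out[9]=484 → r--
[0,8] |-18|<=|21| out[8]=441 → r--
[0,7] |-18|>|15| out[7]=324 → l++
[1,7] |-13|<=|15| out[6]=225 → r--
[1,6] |-13|>|12| out[5]=169 → l++
[2,6] |-11|<=|12| out[4]=144 → r--
[2,5] |-11|<=|11| out[3]=121 → r--
[2,4] |-11|>|3| out[2]=121 → l++
[3,4] |2|<=|3| out[1]=9 → r--
[3,3] |2|<=|2| out[0]=4 → r--

[4, 9, 121, 121, 144, 169, 225, 324, 441, 484, 576]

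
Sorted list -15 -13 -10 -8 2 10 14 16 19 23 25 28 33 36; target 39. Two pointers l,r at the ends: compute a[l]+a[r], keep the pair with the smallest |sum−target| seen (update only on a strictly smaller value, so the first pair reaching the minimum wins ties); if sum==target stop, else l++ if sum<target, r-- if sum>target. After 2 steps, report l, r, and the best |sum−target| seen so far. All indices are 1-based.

l=1 r=14: -15+36=21 d=18 *, l++
l=2 r=14: -13+36=23 d=16 *, l++

l=3, r=14, best |Δ|=16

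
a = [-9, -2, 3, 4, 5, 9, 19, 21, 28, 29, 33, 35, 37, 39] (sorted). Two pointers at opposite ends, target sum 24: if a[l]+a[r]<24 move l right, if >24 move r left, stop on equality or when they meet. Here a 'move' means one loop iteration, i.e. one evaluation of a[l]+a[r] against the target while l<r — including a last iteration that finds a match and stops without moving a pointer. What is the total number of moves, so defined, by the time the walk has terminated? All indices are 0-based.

l=0 r=13: -9+39=30 >24, r--
l=0 r=12: -9+37=28 >24, r--
l=0 r=11: -9+35=26 >24, r--
l=0 r=10: -9+33=24, found

4 moves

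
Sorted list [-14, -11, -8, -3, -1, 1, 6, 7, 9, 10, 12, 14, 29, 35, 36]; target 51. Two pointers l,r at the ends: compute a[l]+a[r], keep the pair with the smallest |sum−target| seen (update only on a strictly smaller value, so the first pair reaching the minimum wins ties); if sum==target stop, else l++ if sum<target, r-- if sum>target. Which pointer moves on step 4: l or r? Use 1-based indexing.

l=1 r=15: -14+36=22 d=29 *, l++
l=2 r=15: -11+36=25 d=26 *, l++
l=3 r=15: -8+36=28 d=23 *, l++
l=4 r=15: -3+36=33 d=18 *, l++

l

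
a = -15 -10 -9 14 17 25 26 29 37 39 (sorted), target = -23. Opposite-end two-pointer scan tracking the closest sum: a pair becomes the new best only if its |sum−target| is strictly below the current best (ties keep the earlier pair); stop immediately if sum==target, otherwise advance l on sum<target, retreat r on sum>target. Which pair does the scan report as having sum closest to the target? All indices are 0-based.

[0,9] -15+39=24 d=47 * → r--
[0,8] -15+37=22 d=45 * → r--
[0,7] -15+29=14 d=37 * → r--
[0,6] -15+26=11 d=34 * → r--
[0,5] -15+25=10 d=33 * → r--
[0,4] -15+17=2 d=25 * → r--
[0,3] -15+14=-1 d=22 * → r--
[0,2] -15+-9=-24 d=1 * → l++
[1,2] -10+-9=-19 d=4 → r--

pair (-15, -9) with sum -24 (|Δ|=1)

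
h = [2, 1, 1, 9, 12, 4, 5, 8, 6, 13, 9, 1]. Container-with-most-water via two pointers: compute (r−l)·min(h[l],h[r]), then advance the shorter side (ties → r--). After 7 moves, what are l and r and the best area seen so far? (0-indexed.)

l=5, r=9, best area=63

[0,11] min(2,1)*11=11 best=11 * → r--
[0,10] min(2,9)*10=20 best=20 * → l++
[1,10] min(1,9)*9=9 best=20 → l++
[2,10] min(1,9)*8=8 best=20 → l++
[3,10] min(9,9)*7=63 best=63 * → r--
[3,9] min(9,13)*6=54 best=63 → l++
[4,9] min(12,13)*5=60 best=63 → l++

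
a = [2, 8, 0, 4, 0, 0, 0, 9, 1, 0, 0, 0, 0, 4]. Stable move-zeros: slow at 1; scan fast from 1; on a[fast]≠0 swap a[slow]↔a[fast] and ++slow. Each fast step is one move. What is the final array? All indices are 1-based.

slow=1 fast=1: a[fast]=2≠0 swap→a[1]=2, slow++,fast++
slow=2 fast=2: a[fast]=8≠0 swap→a[2]=8, slow++,fast++
slow=3 fast=3: a[fast]=0, fast++
slow=3 fast=4: a[fast]=4≠0 swap→a[3]=4, slow++,fast++
slow=4 fast=5: a[fast]=0, fast++
slow=4 fast=6: a[fast]=0, fast++
slow=4 fast=7: a[fast]=0, fast++
slow=4 fast=8: a[fast]=9≠0 swap→a[4]=9, slow++,fast++
slow=5 fast=9: a[fast]=1≠0 swap→a[5]=1, slow++,fast++
slow=6 fast=10: a[fast]=0, fast++
slow=6 fast=11: a[fast]=0, fast++
slow=6 fast=12: a[fast]=0, fast++
slow=6 fast=13: a[fast]=0, fast++
slow=6 fast=14: a[fast]=4≠0 swap→a[6]=4, slow++,fast++

[2, 8, 4, 9, 1, 4, 0, 0, 0, 0, 0, 0, 0, 0]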